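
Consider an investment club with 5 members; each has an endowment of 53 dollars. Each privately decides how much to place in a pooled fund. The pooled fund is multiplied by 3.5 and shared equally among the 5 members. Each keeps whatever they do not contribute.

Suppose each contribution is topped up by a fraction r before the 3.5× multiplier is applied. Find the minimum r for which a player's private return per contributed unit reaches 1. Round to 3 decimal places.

With matching at rate r, one contributed unit becomes (1 + r) in the pooled fund and returns 3.5 × (1 + r) / 5 to the contributor.
Setting this equal to 1: 1 + r = 5/3.5 = 1.4286.
So the minimum matching rate is r = 1.4286 − 1 = 0.429.

0.429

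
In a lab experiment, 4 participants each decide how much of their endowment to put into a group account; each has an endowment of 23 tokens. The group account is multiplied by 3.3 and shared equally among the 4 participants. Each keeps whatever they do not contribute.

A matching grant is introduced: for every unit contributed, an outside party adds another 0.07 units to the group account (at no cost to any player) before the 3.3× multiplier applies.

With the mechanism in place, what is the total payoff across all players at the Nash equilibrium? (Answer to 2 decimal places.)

92.00 tokens

With the mechanism, a contributed unit returns 3.3 × 1.07 / 4 = 0.8828 per unit of net cost — still below 1 — so contributing 0 remains dominant for every player.
Everyone keeps their endowment and the group total is 4 × 23 = 92.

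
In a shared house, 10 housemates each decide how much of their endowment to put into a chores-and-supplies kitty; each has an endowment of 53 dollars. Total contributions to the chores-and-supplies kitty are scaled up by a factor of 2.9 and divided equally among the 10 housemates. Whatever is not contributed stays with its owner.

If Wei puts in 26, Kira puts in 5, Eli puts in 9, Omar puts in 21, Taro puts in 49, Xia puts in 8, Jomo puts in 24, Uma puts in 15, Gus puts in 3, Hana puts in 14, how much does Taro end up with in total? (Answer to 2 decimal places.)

Total contributed: 26 + 5 + 9 + 21 + 49 + 8 + 24 + 15 + 3 + 14 = 174.
Each receives 2.9 × 174 / 10 = 50.46 from the chores-and-supplies kitty.
Taro keeps 53 − 49 = 4, so Taro's payoff is 4 + 50.46 = 54.46.

54.46 dollars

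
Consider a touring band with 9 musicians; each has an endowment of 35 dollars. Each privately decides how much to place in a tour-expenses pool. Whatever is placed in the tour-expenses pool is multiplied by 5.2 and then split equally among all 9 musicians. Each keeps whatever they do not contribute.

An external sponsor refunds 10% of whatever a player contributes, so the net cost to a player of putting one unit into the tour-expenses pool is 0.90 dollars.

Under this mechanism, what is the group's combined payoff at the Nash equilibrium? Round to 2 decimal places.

The effective private return is (5.2/9) / 0.90 = 0.6420, which is still under 1, so the mechanism doesn't change anyone's dominant strategy: zero contribution.
Everyone keeps their endowment and the group total is 9 × 35 = 315.

315.00 dollars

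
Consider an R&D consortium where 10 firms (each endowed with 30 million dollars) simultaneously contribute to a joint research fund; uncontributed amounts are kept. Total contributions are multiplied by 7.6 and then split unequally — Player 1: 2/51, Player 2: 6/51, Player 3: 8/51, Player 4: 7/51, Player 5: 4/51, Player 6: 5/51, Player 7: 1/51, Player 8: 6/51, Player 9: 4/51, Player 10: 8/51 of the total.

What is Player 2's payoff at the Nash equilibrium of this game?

110.47 million dollars

For player j, contributing a unit is worthwhile iff 7.6 × (j's share) ≥ 1, i.e. iff j's share is at least 0.1316.
Player 3, Player 4 and Player 10 are above the threshold, contributing 30 each; the remaining 7 contribute 0. Total contributed: 90.
Player 2 keeps 30 and receives 7.6 × 90 × 6/51 = 80.47 from the joint research fund, for a payoff of 110.47.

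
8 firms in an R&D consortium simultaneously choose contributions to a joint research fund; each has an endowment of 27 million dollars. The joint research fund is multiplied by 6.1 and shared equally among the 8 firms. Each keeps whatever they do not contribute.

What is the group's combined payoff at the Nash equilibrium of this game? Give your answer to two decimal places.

Each contributed unit returns 6.1/8 = 0.7625 to its contributor — below 1 — so contributing 0 is dominant for every player. At the Nash equilibrium everyone keeps their 27, and the group total is 8 × 27 = 216.

216.00 million dollars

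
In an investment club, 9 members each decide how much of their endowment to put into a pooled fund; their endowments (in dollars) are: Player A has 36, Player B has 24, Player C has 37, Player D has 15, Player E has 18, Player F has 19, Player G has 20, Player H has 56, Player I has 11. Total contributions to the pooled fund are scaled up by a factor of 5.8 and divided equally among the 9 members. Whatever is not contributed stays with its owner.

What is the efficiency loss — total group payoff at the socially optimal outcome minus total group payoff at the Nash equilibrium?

The private return per contributed unit is 5.8/9 = 0.6444 < 1 for every player regardless of endowment, so the Nash equilibrium is zero contribution and the group total is Σ E_j = 36 + 24 + 37 + 15 + 18 + 19 + 20 + 56 + 11 = 236.
Each contributed unit returns 5.800 to the group, so the social optimum is full contribution by everyone: group total = 5.800 × 236 = 1368.80.
Efficiency loss = (5.800 − 1) × 236 = 1132.80.

1132.80 dollars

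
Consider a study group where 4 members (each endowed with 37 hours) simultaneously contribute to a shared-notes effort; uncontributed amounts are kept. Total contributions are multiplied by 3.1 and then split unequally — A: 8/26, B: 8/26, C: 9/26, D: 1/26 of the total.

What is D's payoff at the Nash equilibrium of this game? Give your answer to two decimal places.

41.41 hours

A player with share s gets back 3.1·s per unit contributed, so full contribution is dominant for anyone with s > 1/3.1 = 0.3226 and zero contribution is dominant for anyone below.
The only share above 0.3226 is C's 9/26, contributing 37; the remaining 3 contribute 0. Total contributed: 37.
D keeps 37 and receives 3.1 × 37 × 1/26 = 4.41 from the shared-notes effort, for a payoff of 41.41.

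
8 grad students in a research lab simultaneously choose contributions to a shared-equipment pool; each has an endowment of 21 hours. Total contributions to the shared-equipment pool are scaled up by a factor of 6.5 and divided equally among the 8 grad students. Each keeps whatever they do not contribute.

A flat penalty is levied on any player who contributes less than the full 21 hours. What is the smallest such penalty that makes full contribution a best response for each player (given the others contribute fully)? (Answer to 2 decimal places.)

3.94 hours

Given the others contribute fully, the best deviation is to contribute 0 (any partial contribution still incurs the fine and gives up units whose private return 0.8125 is below 1).
Deviating from 21 to 0 saves 21 hours but forfeits the deviator's share of the drop in the shared-equipment pool: 6.5/8 × 21 = 17.06.
So the deviation gain is 21 − 17.06 = 3.94, and the fine must be at least 3.94 hours to wipe it out.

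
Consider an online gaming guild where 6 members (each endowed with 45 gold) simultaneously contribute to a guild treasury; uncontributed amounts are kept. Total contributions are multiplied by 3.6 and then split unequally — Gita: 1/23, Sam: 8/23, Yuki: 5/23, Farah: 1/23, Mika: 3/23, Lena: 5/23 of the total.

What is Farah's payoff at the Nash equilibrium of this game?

52.04 gold

A player with share s gets back 3.6·s per unit contributed, so full contribution is dominant for anyone with s > 1/3.6 = 0.2778 and zero contribution is dominant for anyone below.
Sam alone (share 8/23) is above the threshold, contributing 45; the remaining 5 contribute 0. Total contributed: 45.
Farah keeps 45 and receives 3.6 × 45 × 1/23 = 7.04 from the guild treasury, for a payoff of 52.04.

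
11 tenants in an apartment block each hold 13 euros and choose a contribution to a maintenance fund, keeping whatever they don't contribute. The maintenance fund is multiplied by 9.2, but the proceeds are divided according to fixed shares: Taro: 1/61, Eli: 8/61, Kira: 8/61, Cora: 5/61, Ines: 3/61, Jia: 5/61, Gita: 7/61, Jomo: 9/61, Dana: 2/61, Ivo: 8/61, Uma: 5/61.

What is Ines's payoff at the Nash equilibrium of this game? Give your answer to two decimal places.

A player with share s gets back 9.2·s per unit contributed, so full contribution is dominant for anyone with s > 1/9.2 = 0.1087 and zero contribution is dominant for anyone below.
Eli, Kira, Gita, Jomo and Ivo are above the threshold, contributing 13 each; the remaining 6 contribute 0. Total contributed: 65.
Ines keeps 13 and receives 9.2 × 65 × 3/61 = 29.41 from the maintenance fund, for a payoff of 42.41.

42.41 euros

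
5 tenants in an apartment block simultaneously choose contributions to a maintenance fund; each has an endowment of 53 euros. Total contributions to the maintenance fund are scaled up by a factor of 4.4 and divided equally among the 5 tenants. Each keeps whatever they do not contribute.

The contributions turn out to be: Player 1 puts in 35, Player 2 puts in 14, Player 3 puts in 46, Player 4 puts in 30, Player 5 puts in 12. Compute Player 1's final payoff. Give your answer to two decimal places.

138.56 euros

Total contributed: 35 + 14 + 46 + 30 + 12 = 137.
Each receives 4.4 × 137 / 5 = 120.56 from the maintenance fund.
Player 1 keeps 53 − 35 = 18, so Player 1's payoff is 18 + 120.56 = 138.56.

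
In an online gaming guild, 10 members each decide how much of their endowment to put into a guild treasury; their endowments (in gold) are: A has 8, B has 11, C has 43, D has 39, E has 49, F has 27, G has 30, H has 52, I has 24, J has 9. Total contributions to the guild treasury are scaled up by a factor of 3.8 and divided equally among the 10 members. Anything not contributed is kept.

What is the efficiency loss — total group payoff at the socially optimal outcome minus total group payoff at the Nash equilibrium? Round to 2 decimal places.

The private return per contributed unit is 3.8/10 = 0.3800 < 1 for every player regardless of endowment, so the Nash equilibrium is zero contribution and the group total is Σ E_j = 8 + 11 + 43 + 39 + 49 + 27 + 30 + 52 + 24 + 9 = 292.
Each contributed unit returns 3.800 to the group, so the social optimum is full contribution by everyone: group total = 3.800 × 292 = 1109.60.
Efficiency loss = (3.800 − 1) × 292 = 817.60.

817.60 gold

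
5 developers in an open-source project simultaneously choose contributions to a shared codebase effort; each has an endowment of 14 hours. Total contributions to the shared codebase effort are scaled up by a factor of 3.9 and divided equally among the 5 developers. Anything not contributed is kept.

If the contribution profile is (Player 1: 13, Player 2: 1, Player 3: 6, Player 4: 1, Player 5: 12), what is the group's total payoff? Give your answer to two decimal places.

165.70 hours

Total contributed: 13 + 1 + 6 + 1 + 12 = 33; total kept: 5 × 14 − 33 = 37.
The shared codebase effort pays out 3.9 × 33 = 128.70 in aggregate.
Group total = 37 + 128.70 = 165.70.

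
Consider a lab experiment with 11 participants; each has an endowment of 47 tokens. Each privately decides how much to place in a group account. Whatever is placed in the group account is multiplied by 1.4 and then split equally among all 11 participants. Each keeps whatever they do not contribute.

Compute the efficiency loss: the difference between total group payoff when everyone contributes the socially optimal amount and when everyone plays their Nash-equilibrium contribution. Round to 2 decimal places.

Each contributed unit returns 1.4/11 = 0.1273 to its contributor — below 1 — so contributing 0 is dominant for every player. At the Nash equilibrium everyone keeps their 47, and the group total is 11 × 47 = 517.
Each contributed unit returns 1.400 to the group as a whole (0.1273 to each of 11 players), which exceeds 1, so the social optimum is full contribution: group total = 1.400 × 517 = 723.80.
Efficiency loss = 723.80 − 517 = 206.80.

206.80 tokens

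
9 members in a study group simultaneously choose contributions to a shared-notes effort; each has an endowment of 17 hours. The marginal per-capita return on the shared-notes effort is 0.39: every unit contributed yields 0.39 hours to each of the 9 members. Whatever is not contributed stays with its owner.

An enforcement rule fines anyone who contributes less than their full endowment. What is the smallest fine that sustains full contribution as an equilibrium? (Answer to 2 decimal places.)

10.37 hours

Given the others contribute fully, the best deviation is to contribute 0 (any partial contribution still incurs the fine and gives up units whose private return 0.39 is below 1).
Deviating from 17 to 0 saves 17 hours but forfeits the deviator's share of the drop in the shared-notes effort: 0.39 × 17 = 6.63.
So the deviation gain is 17 − 6.63 = 10.37, and the fine must be at least 10.37 hours to wipe it out.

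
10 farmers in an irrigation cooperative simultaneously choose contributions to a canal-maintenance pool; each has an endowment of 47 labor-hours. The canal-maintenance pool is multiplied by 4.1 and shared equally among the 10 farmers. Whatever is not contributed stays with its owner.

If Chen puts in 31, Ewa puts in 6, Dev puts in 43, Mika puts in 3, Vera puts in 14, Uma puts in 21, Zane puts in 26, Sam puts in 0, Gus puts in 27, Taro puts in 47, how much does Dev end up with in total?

93.38 labor-hours

Total contributed: 31 + 6 + 43 + 3 + 14 + 21 + 26 + 0 + 27 + 47 = 218.
Each receives 4.1 × 218 / 10 = 89.38 from the canal-maintenance pool.
Dev keeps 47 − 43 = 4, so Dev's payoff is 4 + 89.38 = 93.38.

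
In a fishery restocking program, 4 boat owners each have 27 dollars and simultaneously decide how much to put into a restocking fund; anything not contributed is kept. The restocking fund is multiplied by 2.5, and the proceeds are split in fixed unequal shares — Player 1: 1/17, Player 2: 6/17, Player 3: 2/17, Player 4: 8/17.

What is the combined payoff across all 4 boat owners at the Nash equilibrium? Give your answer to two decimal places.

148.50 dollars

Each unit j contributes comes back to j as 2.5 × (j's share), so j prefers to contribute only if that share exceeds 1/2.5 = 0.4000; otherwise keeping the unit dominates.
Only Player 4 (8/17) clears that bar, contributing 27; the remaining 3 contribute 0. Total contributed: 27.
The restocking fund pays out 2.5 × 27 = 67.50 in total (split across the unequal shares, but the aggregate is all that matters for the group sum).
The 3 free-riders keep 27 each, adding 81. Group total = 81 + 67.50 = 148.50.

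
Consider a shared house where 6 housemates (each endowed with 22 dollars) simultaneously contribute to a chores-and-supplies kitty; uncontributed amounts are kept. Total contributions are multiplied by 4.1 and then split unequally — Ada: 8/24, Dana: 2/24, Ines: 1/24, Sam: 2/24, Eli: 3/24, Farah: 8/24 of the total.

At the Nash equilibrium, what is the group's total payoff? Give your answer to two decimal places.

268.40 dollars

For player j, contributing a unit is worthwhile iff 4.1 × (j's share) ≥ 1, i.e. iff j's share is at least 0.2439.
Ada and Farah clear that bar, contributing 22 each; the remaining 4 contribute 0. Total contributed: 44.
The chores-and-supplies kitty pays out 4.1 × 44 = 180.40 in total (split across the unequal shares, but the aggregate is all that matters for the group sum).
The 4 free-riders keep 22 each, adding 88. Group total = 88 + 180.40 = 268.40.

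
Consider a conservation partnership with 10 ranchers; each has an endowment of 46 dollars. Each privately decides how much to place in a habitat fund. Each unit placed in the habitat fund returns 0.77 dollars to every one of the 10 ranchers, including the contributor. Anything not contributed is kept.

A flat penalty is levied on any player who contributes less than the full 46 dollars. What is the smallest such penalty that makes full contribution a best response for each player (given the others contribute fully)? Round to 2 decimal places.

10.58 dollars

Given the others contribute fully, the best deviation is to contribute 0 (any partial contribution still incurs the fine and gives up units whose private return 0.77 is below 1).
Deviating from 46 to 0 saves 46 dollars but forfeits the deviator's share of the drop in the habitat fund: 0.77 × 46 = 35.42.
So the deviation gain is 46 − 35.42 = 10.58, and the fine must be at least 10.58 dollars to wipe it out.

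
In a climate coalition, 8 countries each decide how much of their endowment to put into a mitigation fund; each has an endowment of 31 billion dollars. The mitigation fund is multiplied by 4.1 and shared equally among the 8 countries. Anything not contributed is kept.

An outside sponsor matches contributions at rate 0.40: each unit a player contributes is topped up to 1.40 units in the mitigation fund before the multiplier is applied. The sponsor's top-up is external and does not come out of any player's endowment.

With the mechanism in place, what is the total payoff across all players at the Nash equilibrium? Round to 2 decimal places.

With the mechanism, a contributed unit returns 4.1 × 1.40 / 8 = 0.7175 per unit of net cost — still below 1 — so contributing 0 remains dominant for every player.
Everyone keeps their endowment and the group total is 8 × 31 = 248.

248.00 billion dollars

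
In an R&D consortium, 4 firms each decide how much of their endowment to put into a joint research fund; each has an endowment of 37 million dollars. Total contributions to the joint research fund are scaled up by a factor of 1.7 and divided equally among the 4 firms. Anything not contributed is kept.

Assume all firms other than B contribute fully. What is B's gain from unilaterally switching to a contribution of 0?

21.28 million dollars

Switching from a contribution of 37 to 0 lets B keep an extra 37 million dollars, but lowers the joint research fund by 37, which costs B their own share of that drop: 1.7/4 × 37 = 15.72.
Net gain = 37 − 15.72 = 21.28. The private return per contributed unit (0.4250) is below 1, so free-riding is indeed the best response regardless of what the others do.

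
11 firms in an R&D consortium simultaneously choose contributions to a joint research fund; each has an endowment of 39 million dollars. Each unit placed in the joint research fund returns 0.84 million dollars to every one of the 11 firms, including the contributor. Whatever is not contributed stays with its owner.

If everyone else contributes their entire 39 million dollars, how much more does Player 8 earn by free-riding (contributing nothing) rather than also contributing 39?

6.24 million dollars

Switching from a contribution of 39 to 0 lets Player 8 keep an extra 39 million dollars, but lowers the joint research fund by 39, which costs Player 8 their own share of that drop: 0.84 × 39 = 32.76.
Net gain = 39 − 32.76 = 6.24. The private return per contributed unit (0.84) is below 1, so free-riding is indeed the best response regardless of what the others do.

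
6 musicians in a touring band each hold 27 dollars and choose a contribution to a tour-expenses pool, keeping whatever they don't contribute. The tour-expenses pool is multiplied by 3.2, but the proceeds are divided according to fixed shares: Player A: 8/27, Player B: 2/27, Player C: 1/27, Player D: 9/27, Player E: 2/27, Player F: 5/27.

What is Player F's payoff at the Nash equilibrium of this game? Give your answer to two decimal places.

43.00 dollars

Player j's private return per contributed unit is 3.2 × (j's share). Contributing is weakly dominant for j when that share is at least 1/3.2 = 0.3125, and contributing 0 is dominant otherwise.
Only Player D (9/27) clears that bar, contributing 27; the remaining 5 contribute 0. Total contributed: 27.
Player F keeps 27 and receives 3.2 × 27 × 5/27 = 16.00 from the tour-expenses pool, for a payoff of 43.00.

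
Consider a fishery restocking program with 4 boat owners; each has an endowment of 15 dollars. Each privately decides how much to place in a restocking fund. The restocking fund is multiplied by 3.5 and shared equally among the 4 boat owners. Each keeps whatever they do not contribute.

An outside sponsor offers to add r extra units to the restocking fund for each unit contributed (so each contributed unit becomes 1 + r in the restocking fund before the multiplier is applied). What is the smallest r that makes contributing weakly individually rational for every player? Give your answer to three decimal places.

With matching at rate r, one contributed unit becomes (1 + r) in the restocking fund and returns 3.5 × (1 + r) / 4 to the contributor.
Setting this equal to 1: 1 + r = 4/3.5 = 1.1429.
So the minimum matching rate is r = 1.1429 − 1 = 0.143.

0.143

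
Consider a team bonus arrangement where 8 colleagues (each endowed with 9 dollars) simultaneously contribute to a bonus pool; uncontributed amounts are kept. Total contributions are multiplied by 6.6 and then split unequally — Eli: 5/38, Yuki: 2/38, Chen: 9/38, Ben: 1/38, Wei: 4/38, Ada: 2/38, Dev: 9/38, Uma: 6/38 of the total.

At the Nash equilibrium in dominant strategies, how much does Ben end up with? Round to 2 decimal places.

Each unit j contributes comes back to j as 6.6 × (j's share), so j prefers to contribute only if that share exceeds 1/6.6 = 0.1515; otherwise keeping the unit dominates.
Chen, Dev and Uma clear that bar, contributing 9 each; the remaining 5 contribute 0. Total contributed: 27.
Ben keeps 9 and receives 6.6 × 27 × 1/38 = 4.69 from the bonus pool, for a payoff of 13.69.

13.69 dollars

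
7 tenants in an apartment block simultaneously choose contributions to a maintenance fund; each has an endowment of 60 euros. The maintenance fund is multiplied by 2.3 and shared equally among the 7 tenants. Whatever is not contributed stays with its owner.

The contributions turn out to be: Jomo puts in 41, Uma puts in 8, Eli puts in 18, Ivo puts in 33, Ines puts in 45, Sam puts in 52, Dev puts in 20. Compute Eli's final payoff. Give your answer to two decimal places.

Total contributed: 41 + 8 + 18 + 33 + 45 + 52 + 20 = 217.
Each receives 2.3 × 217 / 7 = 71.30 from the maintenance fund.
Eli keeps 60 − 18 = 42, so Eli's payoff is 42 + 71.30 = 113.30.

113.30 euros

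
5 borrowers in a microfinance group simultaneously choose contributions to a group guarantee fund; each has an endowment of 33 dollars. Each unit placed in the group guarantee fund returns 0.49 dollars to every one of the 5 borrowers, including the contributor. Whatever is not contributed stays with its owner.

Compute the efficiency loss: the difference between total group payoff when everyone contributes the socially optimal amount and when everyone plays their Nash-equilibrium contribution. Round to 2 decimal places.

239.25 dollars

The private return per contributed unit is 0.49 < 1, so contributing 0 is dominant for every player. At the Nash equilibrium everyone keeps their 33, and the group total is 5 × 33 = 165.
Each contributed unit returns 2.450 to the group as a whole (0.49 to each of 5 players), which exceeds 1, so the social optimum is full contribution: group total = 2.450 × 165 = 404.25.
Efficiency loss = 404.25 − 165 = 239.25.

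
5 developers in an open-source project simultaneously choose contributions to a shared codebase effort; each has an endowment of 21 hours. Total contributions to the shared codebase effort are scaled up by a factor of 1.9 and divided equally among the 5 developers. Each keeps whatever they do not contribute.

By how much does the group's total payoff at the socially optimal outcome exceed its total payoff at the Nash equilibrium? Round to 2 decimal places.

94.50 hours

Each contributed unit returns 1.9/5 = 0.3800 to its contributor — below 1 — so contributing 0 is dominant for every player. At the Nash equilibrium everyone keeps their 21, and the group total is 5 × 21 = 105.
Each contributed unit returns 1.900 to the group as a whole (0.3800 to each of 5 players), which exceeds 1, so the social optimum is full contribution: group total = 1.900 × 105 = 199.50.
Efficiency loss = 199.50 − 105 = 94.50.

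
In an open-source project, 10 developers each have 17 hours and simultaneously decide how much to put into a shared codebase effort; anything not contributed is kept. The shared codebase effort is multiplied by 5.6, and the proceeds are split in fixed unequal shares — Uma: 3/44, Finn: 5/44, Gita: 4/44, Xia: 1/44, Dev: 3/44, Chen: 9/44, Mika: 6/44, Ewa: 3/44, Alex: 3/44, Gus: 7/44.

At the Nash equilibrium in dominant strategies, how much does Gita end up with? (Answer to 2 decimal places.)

25.65 hours

Player j's private return per contributed unit is 5.6 × (j's share). Contributing is weakly dominant for j when that share is at least 1/5.6 = 0.1786, and contributing 0 is dominant otherwise.
Chen alone (share 9/44) is above the threshold, contributing 17; the remaining 9 contribute 0. Total contributed: 17.
Gita keeps 17 and receives 5.6 × 17 × 4/44 = 8.65 from the shared codebase effort, for a payoff of 25.65.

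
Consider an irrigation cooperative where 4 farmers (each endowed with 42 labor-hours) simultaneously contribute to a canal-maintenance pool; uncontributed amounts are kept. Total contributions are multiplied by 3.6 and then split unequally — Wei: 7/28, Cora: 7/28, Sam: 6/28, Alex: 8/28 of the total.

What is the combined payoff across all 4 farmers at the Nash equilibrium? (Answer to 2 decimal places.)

277.20 labor-hours

For player j, contributing a unit is worthwhile iff 3.6 × (j's share) ≥ 1, i.e. iff j's share is at least 0.2778.
Only Alex (8/28) clears that bar, contributing 42; the remaining 3 contribute 0. Total contributed: 42.
The canal-maintenance pool pays out 3.6 × 42 = 151.20 in total (split across the unequal shares, but the aggregate is all that matters for the group sum).
The 3 free-riders keep 42 each, adding 126. Group total = 126 + 151.20 = 277.20.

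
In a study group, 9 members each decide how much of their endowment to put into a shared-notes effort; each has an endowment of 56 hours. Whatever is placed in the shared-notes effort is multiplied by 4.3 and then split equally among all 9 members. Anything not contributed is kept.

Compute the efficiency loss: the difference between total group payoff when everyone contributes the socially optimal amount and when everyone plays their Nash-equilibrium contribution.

Each contributed unit returns 4.3/9 = 0.4778 to its contributor — below 1 — so contributing 0 is dominant for every player. At the Nash equilibrium everyone keeps their 56, and the group total is 9 × 56 = 504.
Each contributed unit returns 4.300 to the group as a whole (0.4778 to each of 9 players), which exceeds 1, so the social optimum is full contribution: group total = 4.300 × 504 = 2167.20.
Efficiency loss = 2167.20 − 504 = 1663.20.

1663.20 hours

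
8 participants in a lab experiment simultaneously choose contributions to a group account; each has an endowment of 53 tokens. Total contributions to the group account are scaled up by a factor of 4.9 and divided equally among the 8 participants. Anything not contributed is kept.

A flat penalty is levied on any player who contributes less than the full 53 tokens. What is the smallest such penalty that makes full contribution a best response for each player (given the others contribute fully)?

20.54 tokens

Given the others contribute fully, the best deviation is to contribute 0 (any partial contribution still incurs the fine and gives up units whose private return 0.6125 is below 1).
Deviating from 53 to 0 saves 53 tokens but forfeits the deviator's share of the drop in the group account: 4.9/8 × 53 = 32.46.
So the deviation gain is 53 − 32.46 = 20.54, and the fine must be at least 20.54 tokens to wipe it out.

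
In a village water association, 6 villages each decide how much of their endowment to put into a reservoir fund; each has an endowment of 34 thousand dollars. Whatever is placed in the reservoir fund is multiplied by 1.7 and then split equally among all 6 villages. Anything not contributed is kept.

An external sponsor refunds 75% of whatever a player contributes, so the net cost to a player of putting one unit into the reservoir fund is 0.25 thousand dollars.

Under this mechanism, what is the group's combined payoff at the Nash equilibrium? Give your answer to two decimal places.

With the mechanism, a contributed unit returns (1.7/6) / 0.25 = 1.1333 per unit of net cost to the contributor — now above 1 — so contributing fully is weakly dominant for every player.
So the Nash equilibrium is full contribution by all 6; the group earns 6 × (34 × 0.75 + 1.7 × 34) = 499.80.

499.80 thousand dollars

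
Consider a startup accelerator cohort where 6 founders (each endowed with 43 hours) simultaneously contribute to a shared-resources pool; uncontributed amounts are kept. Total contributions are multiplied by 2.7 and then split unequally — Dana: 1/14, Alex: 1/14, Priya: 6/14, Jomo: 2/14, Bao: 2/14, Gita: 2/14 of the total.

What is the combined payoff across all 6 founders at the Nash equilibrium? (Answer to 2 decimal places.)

331.10 hours

Each unit j contributes comes back to j as 2.7 × (j's share), so j prefers to contribute only if that share exceeds 1/2.7 = 0.3704; otherwise keeping the unit dominates.
Only Priya (6/14) clears that bar, contributing 43; the remaining 5 contribute 0. Total contributed: 43.
The shared-resources pool pays out 2.7 × 43 = 116.10 in total (split across the unequal shares, but the aggregate is all that matters for the group sum).
The 5 free-riders keep 43 each, adding 215. Group total = 215 + 116.10 = 331.10.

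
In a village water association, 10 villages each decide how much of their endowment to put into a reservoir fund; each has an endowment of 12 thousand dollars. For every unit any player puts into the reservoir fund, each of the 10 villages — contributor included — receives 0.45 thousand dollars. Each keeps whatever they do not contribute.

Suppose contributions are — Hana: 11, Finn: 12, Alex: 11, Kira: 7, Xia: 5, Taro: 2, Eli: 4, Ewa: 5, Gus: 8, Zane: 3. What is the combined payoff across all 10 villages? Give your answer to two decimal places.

Total contributed: 11 + 12 + 11 + 7 + 5 + 2 + 4 + 5 + 8 + 3 = 68; total kept: 10 × 12 − 68 = 52.
The reservoir fund pays out 0.45 × 10 × 68 = 306.00 in aggregate.
Group total = 52 + 306.00 = 358.00.

358.00 thousand dollars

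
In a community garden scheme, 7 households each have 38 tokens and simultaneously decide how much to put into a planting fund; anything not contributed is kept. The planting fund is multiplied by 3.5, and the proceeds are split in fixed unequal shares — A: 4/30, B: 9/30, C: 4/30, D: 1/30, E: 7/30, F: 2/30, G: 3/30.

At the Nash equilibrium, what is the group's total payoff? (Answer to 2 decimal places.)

361.00 tokens

For player j, contributing a unit is worthwhile iff 3.5 × (j's share) ≥ 1, i.e. iff j's share is at least 0.2857.
The only share above 0.2857 is B's 9/30, contributing 38; the remaining 6 contribute 0. Total contributed: 38.
The planting fund pays out 3.5 × 38 = 133.00 in total (split across the unequal shares, but the aggregate is all that matters for the group sum).
The 6 free-riders keep 38 each, adding 228. Group total = 228 + 133.00 = 361.00.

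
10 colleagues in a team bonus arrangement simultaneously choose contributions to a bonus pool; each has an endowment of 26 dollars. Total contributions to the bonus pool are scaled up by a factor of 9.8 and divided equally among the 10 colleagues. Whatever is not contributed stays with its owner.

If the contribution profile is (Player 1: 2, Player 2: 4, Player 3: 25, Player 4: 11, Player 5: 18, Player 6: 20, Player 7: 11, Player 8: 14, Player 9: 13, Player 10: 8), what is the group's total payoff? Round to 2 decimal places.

Total contributed: 2 + 4 + 25 + 11 + 18 + 20 + 11 + 14 + 13 + 8 = 126; total kept: 10 × 26 − 126 = 134.
The bonus pool pays out 9.8 × 126 = 1234.80 in aggregate.
Group total = 134 + 1234.80 = 1368.80.

1368.80 dollars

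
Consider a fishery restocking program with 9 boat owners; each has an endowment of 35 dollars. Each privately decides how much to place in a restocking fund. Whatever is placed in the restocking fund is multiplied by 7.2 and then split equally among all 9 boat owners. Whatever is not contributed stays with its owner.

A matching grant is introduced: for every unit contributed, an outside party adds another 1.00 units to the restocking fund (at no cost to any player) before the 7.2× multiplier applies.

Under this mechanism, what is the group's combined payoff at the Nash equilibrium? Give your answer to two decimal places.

4536.00 dollars

With the mechanism, a contributed unit returns 7.2 × 2.00 / 9 = 1.6000 per unit of net cost to the contributor — now above 1 — so contributing fully is weakly dominant for every player.
At the Nash equilibrium everyone contributes 35. Group total payoff = 7.2 × 2.00 × 315 = 4536.00.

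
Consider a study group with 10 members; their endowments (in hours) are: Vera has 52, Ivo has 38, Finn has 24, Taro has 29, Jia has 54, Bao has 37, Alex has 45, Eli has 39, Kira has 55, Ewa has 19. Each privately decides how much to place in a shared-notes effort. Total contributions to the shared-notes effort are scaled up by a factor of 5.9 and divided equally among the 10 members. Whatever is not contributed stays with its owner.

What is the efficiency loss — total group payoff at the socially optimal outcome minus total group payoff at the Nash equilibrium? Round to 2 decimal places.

The private return per contributed unit is 5.9/10 = 0.5900 < 1 for every player regardless of endowment, so the Nash equilibrium is zero contribution and the group total is Σ E_j = 52 + 38 + 24 + 29 + 54 + 37 + 45 + 39 + 55 + 19 = 392.
Each contributed unit returns 5.900 to the group, so the social optimum is full contribution by everyone: group total = 5.900 × 392 = 2312.80.
Efficiency loss = (5.900 − 1) × 392 = 1920.80.

1920.80 hours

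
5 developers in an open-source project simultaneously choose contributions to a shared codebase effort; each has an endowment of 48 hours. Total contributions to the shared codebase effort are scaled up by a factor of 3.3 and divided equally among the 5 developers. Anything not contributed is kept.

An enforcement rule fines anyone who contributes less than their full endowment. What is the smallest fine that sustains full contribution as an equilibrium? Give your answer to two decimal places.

16.32 hours

Given the others contribute fully, the best deviation is to contribute 0 (any partial contribution still incurs the fine and gives up units whose private return 0.6600 is below 1).
Deviating from 48 to 0 saves 48 hours but forfeits the deviator's share of the drop in the shared codebase effort: 3.3/5 × 48 = 31.68.
So the deviation gain is 48 − 31.68 = 16.32, and the fine must be at least 16.32 hours to wipe it out.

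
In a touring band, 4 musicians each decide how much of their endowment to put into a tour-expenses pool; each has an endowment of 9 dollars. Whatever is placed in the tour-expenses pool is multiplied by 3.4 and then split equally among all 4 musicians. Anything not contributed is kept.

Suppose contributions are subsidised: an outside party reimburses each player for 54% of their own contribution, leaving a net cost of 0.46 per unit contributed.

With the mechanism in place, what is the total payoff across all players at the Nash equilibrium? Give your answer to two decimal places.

141.84 dollars

With the mechanism, a contributed unit returns (3.4/4) / 0.46 = 1.8478 per unit of net cost to the contributor — now above 1 — so contributing fully is weakly dominant for every player.
At the Nash equilibrium everyone contributes 9. Group total payoff = 4 × (9 × 0.54 + 3.4 × 9) = 141.84.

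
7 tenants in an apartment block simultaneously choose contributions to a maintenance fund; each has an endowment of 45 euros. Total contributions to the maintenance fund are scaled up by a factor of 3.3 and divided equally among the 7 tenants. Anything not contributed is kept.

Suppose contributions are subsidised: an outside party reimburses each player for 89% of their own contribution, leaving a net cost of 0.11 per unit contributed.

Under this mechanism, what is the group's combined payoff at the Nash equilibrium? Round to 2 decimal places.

1319.85 euros

With the mechanism, a contributed unit returns (3.3/7) / 0.11 = 4.2857 per unit of net cost to the contributor — now above 1 — so contributing fully is weakly dominant for every player.
So the Nash equilibrium is full contribution by all 7; the group earns 7 × (45 × 0.89 + 3.3 × 45) = 1319.85.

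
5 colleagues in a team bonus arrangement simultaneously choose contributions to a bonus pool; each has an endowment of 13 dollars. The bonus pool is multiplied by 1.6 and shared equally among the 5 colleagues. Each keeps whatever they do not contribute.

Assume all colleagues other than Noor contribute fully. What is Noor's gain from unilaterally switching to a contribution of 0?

8.84 dollars

Switching from a contribution of 13 to 0 lets Noor keep an extra 13 dollars, but lowers the bonus pool by 13, which costs Noor their own share of that drop: 1.6/5 × 13 = 4.16.
Net gain = 13 − 4.16 = 8.84. The private return per contributed unit (0.3200) is below 1, so free-riding is indeed the best response regardless of what the others do.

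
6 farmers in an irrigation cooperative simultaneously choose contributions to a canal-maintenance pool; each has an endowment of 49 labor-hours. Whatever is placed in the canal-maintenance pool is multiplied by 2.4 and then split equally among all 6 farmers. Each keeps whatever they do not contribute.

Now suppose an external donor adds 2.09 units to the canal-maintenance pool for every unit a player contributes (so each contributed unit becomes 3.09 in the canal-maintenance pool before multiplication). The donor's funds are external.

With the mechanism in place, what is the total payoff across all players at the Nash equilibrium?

The effective private return per unit is now 2.4 × 3.09 / 6 = 1.2360 > 1, so every player's dominant strategy flips to full contribution.
At the Nash equilibrium everyone contributes 49. Group total payoff = 2.4 × 3.09 × 294 = 2180.30.

2180.30 labor-hours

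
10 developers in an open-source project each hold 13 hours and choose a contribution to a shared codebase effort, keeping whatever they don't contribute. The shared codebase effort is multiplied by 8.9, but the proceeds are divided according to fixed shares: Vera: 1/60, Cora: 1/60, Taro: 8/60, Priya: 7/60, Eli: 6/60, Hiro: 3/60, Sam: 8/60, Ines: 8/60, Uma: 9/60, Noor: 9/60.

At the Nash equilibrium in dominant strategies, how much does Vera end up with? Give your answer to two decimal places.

Each unit j contributes comes back to j as 8.9 × (j's share), so j prefers to contribute only if that share exceeds 1/8.9 = 0.1124; otherwise keeping the unit dominates.
Taro, Priya, Sam, Ines, Uma and Noor clear that bar, contributing 13 each; the remaining 4 contribute 0. Total contributed: 78.
Vera keeps 13 and receives 8.9 × 78 × 1/60 = 11.57 from the shared codebase effort, for a payoff of 24.57.

24.57 hours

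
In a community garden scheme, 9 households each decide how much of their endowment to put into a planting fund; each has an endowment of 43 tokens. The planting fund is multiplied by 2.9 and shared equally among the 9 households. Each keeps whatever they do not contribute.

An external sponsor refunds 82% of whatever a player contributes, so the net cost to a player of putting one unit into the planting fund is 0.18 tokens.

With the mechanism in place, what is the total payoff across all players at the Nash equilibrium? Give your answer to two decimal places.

With the mechanism, a contributed unit returns (2.9/9) / 0.18 = 1.7901 per unit of net cost to the contributor — now above 1 — so contributing fully is weakly dominant for every player.
At the Nash equilibrium everyone contributes 43. Group total payoff = 9 × (43 × 0.82 + 2.9 × 43) = 1439.64.

1439.64 tokens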